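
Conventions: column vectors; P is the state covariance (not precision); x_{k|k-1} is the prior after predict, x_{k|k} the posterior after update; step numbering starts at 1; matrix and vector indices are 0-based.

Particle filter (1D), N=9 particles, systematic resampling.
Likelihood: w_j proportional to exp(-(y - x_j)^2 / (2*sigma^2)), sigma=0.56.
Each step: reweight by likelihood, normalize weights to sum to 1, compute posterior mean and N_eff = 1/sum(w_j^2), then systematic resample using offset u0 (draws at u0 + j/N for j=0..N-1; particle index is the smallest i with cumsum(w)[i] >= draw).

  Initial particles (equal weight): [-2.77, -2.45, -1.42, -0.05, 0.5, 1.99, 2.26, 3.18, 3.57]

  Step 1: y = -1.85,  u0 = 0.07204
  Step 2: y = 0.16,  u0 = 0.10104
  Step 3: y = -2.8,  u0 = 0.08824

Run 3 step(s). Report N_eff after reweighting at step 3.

step 1: w=[0.1649, 0.3580, 0.4734, 0.0036, 0.0001, 0.0000, 0.0000, 0.0000, 0.0000]  mean=-2.0062  Neff=2.6353  idx=[0, 1, 1, 1, 1, 2, 2, 2, 2]
step 2: w=[0.0000, 0.0003, 0.0003, 0.0003, 0.0003, 0.2497, 0.2497, 0.2497, 0.2497]  mean=-1.4211  Neff=4.0083  idx=[5, 5, 6, 6, 7, 7, 8, 8, 8]
step 3: w=[0.1111, 0.1111, 0.1111, 0.1111, 0.1111, 0.1111, 0.1111, 0.1111, 0.1111]  mean=-1.4200  Neff=9.0000  idx=[0, 1, 2, 3, 4, 5, 6, 7, 8]

N_eff = 9.0000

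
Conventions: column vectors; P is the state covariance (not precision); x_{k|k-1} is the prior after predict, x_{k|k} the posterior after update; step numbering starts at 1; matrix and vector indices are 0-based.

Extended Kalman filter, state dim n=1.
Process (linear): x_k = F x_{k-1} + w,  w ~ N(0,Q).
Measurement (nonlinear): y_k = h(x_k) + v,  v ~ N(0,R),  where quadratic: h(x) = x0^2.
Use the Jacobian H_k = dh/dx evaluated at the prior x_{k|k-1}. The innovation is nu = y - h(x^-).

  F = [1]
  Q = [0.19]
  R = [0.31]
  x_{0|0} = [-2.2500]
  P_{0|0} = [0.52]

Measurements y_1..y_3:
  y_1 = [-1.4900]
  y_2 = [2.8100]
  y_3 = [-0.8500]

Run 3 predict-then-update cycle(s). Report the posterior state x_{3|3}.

step 1: x^-=[-2.2500]  P^-=[0.7100]  H_jac=[-4.5000]  S=[14.6875]  K=[-0.2175]  nu=[-6.5525]  x^+=[-0.8246]  P^+=[0.0150]
step 2: x^-=[-0.8246]  P^-=[0.2050]  H_jac=[-1.6492]  S=[0.8676]  K=[-0.3897]  nu=[2.1300]  x^+=[-1.6546]  P^+=[0.0732]
step 3: x^-=[-1.6546]  P^-=[0.2632]  H_jac=[-3.3093]  S=[3.1929]  K=[-0.2728]  nu=[-3.5878]  x^+=[-0.6757]  P^+=[0.0256]

x_post = [-0.6757]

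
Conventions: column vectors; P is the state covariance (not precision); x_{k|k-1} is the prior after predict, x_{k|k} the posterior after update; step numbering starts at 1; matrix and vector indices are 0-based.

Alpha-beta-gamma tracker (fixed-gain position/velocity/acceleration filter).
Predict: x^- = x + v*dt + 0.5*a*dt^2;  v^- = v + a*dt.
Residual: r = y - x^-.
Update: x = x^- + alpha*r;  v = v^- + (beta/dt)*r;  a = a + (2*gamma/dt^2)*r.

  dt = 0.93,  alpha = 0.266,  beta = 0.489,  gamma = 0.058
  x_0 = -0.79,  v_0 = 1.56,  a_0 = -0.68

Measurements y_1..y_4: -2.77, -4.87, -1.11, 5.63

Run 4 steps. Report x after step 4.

step 1: x_pred=0.3667  r=-3.1367  x^+=-0.4676  v^+=-0.7217  a^+=-1.1007
step 2: x_pred=-1.6148  r=-3.2552  x^+=-2.4807  v^+=-3.4570  a^+=-1.5373
step 3: x_pred=-6.3605  r=5.2505  x^+=-4.9638  v^+=-2.1259  a^+=-0.8331
step 4: x_pred=-7.3012  r=12.9312  x^+=-3.8615  v^+=3.8986  a^+=0.9012

x_post = -3.8615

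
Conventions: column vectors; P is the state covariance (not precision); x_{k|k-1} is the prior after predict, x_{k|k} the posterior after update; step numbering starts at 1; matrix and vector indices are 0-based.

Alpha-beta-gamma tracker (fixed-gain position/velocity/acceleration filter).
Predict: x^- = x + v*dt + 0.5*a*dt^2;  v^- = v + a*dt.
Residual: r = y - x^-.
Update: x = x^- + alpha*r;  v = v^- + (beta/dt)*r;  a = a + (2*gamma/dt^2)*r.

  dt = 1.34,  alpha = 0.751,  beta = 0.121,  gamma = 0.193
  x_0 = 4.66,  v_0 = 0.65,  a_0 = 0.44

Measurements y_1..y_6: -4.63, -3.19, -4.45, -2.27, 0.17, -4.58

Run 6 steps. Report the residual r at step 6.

step 1: x_pred=5.9260  r=-10.5560  x^+=-2.0015  v^+=0.2864  a^+=-1.8292
step 2: x_pred=-3.2600  r=0.0700  x^+=-3.2074  v^+=-2.1584  a^+=-1.8142
step 3: x_pred=-7.7285  r=3.2785  x^+=-5.2663  v^+=-4.2934  a^+=-1.1094
step 4: x_pred=-12.0155  r=9.7455  x^+=-4.6966  v^+=-4.9000  a^+=0.9856
step 5: x_pred=-10.3777  r=10.5477  x^+=-2.4564  v^+=-2.6268  a^+=3.2530
step 6: x_pred=-3.0557  r=-1.5243  x^+=-4.2005  v^+=1.5946  a^+=2.9254

resid = -1.5243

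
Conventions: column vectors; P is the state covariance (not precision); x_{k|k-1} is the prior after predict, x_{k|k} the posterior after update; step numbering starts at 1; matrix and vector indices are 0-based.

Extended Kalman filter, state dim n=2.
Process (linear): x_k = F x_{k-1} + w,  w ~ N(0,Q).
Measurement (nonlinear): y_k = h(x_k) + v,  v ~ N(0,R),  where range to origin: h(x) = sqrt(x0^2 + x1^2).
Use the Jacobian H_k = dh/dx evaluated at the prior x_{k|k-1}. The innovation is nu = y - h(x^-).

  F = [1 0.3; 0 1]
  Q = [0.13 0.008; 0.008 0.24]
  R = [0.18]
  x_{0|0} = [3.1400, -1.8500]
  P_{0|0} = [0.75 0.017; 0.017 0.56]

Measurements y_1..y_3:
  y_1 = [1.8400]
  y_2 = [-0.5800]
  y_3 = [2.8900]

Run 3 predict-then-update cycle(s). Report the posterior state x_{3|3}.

step 1: x^-=[2.5850, -1.8500]  P^-=[0.9406 0.1930; 0.1930 0.8000]  H_jac=[0.8132 -0.5820]  S=[0.8903]  K=[0.7330; -0.3467]  nu=[-1.3388]  x^+=[1.6037, -1.3859]  P^+=[0.4623 0.4192; 0.4192 0.6930]
step 2: x^-=[1.1879, -1.3859]  P^-=[0.9062 0.6351; 0.6351 0.9330]  H_jac=[0.6508 -0.7593]  S=[0.4740]  K=[0.2268; -0.6225]  nu=[-2.4053]  x^+=[0.6423, 0.1114]  P^+=[0.8818 0.7021; 0.7021 0.7493]
step 3: x^-=[0.6757, 0.1114]  P^-=[1.5005 0.9349; 0.9349 0.9893]  H_jac=[0.9867 0.1626]  S=[1.9670]  K=[0.8300; 0.5508]  nu=[2.2052]  x^+=[2.5059, 1.3259]  P^+=[0.1455 0.0357; 0.0357 0.3927]

x_post = [2.5059, 1.3259]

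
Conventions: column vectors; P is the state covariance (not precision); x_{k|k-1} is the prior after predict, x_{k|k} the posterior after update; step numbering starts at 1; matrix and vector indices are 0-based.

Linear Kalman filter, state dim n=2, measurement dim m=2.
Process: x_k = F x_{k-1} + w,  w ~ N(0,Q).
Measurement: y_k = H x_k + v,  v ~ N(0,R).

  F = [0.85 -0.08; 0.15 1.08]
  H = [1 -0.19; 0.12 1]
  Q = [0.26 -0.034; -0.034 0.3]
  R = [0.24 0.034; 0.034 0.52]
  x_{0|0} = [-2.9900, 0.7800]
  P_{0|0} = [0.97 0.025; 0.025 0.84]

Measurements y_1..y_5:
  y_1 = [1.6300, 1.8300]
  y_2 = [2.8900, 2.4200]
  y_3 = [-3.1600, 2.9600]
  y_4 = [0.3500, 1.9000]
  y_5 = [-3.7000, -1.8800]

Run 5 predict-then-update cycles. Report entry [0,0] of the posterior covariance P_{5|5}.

step 1: x^-=[-2.6039, 0.3939]  P^-=[0.9628 0.0397; 0.0397 1.3097]  S=[1.2350 -0.0605; -0.0605 1.8531]  K=[0.7788 0.1092; -0.1348 0.7049]  nu=[4.3087, 1.7486]  x^+=[0.9429, 1.0457]  P^+=[0.2019 0.0590; 0.0590 0.3549]
step 2: x^-=[0.7178, 1.2708]  P^-=[0.4001 0.0146; 0.0146 0.7376]  S=[0.6612 -0.0439; -0.0439 1.2669]  K=[0.6056 0.0704; -0.1515 0.5784]  nu=[2.4137, 1.0630]  x^+=[2.2543, 1.5199]  P^+=[0.1551 0.0386; 0.0386 0.2910]
step 3: x^-=[1.7946, 1.9796]  P^-=[0.3687 -0.0044; -0.0044 0.6554]  S=[0.6340 -0.0506; -0.0506 1.1796]  K=[0.5875 0.0590; -0.1596 0.5483]  nu=[-4.5784, 0.7650]  x^+=[-0.8502, 3.1299]  P^+=[0.1492 0.0327; 0.0327 0.2758]
step 4: x^-=[-0.9731, 3.2527]  P^-=[0.3651 -0.0091; -0.0091 0.6356]  S=[0.6316 -0.0519; -0.0519 1.1587]  K=[0.5855 0.0561; -0.1613 0.5404]  nu=[1.9411, -1.2360]  x^+=[0.0941, 2.2717]  P^+=[0.1484 0.0313; 0.0313 0.2718]
step 5: x^-=[-0.1018, 2.4676]  P^-=[0.3647 -0.0102; -0.0102 0.6305]  S=[0.6313 -0.0520; -0.0520 1.1533]  K=[0.5853 0.0555; -0.1616 0.5383]  nu=[-3.1294, -4.3354]  x^+=[-2.1739, 0.6393]  P^+=[0.1482 0.0310; 0.0310 0.2707]

P_post[0,0] = 0.1482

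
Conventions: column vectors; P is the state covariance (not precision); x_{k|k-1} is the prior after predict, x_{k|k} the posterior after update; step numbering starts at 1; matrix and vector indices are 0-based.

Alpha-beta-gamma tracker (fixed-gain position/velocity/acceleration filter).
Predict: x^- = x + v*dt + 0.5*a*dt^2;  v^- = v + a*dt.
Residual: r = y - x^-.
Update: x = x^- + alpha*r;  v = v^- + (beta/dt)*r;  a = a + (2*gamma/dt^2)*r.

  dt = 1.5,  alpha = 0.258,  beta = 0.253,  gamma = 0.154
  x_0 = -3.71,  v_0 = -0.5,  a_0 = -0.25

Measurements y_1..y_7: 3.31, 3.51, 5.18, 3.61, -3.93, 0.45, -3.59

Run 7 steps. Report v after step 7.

step 1: x_pred=-4.7412  r=8.0512  x^+=-2.6640  v^+=0.4830  a^+=0.8521
step 2: x_pred=-0.9809  r=4.4909  x^+=0.1777  v^+=2.5186  a^+=1.4669
step 3: x_pred=5.6059  r=-0.4259  x^+=5.4960  v^+=4.6471  a^+=1.4086
step 4: x_pred=14.0514  r=-10.4414  x^+=11.3575  v^+=4.9989  a^+=-0.0207
step 5: x_pred=18.8325  r=-22.7625  x^+=12.9598  v^+=1.1285  a^+=-3.1367
step 6: x_pred=11.1238  r=-10.6738  x^+=8.3699  v^+=-5.3768  a^+=-4.5978
step 7: x_pred=-4.8678  r=1.2778  x^+=-4.5381  v^+=-12.0580  a^+=-4.4229

v_post = -12.0580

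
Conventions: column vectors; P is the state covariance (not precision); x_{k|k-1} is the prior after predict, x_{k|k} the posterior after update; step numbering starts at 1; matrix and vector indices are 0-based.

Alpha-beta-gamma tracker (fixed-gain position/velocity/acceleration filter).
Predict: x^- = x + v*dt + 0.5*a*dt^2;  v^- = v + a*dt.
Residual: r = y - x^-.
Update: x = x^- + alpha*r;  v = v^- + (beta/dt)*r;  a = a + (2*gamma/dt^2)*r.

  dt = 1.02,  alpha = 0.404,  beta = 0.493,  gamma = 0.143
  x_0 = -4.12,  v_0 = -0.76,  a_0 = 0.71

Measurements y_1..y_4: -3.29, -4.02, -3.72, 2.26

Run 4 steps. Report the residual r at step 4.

resid = 3.7771

step 1: x_pred=-4.5259  r=1.2359  x^+=-4.0266  v^+=0.5615  a^+=1.0497
step 2: x_pred=-2.9077  r=-1.1123  x^+=-3.3571  v^+=1.0947  a^+=0.7440
step 3: x_pred=-1.8535  r=-1.8665  x^+=-2.6076  v^+=0.9514  a^+=0.2309
step 4: x_pred=-1.5171  r=3.7771  x^+=0.0089  v^+=3.0125  a^+=1.2692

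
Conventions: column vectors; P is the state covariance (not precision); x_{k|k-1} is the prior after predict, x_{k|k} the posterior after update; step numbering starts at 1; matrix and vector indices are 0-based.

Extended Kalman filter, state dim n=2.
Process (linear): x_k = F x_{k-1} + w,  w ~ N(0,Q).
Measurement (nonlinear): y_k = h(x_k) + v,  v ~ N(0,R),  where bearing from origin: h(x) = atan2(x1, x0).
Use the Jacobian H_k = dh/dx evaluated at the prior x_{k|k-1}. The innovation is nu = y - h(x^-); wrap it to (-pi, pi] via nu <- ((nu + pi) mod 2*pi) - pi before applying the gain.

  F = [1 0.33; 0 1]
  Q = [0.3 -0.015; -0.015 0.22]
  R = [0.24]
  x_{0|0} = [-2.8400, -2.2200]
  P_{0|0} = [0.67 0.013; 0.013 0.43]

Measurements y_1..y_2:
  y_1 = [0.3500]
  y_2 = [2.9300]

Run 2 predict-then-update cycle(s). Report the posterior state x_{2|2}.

x_post = [-4.1692, -3.1824]

step 1: x^-=[-3.5726, -2.2200]  P^-=[1.0254 0.1399; 0.1399 0.6500]  H_jac=[0.1255 -0.2019]  S=[0.2756]  K=[0.3644; -0.4126]  nu=[2.9356]  x^+=[-2.5028, -3.4313]  P^+=[0.9888 0.1813; 0.1813 0.6031]
step 2: x^-=[-3.6352, -3.4313]  P^-=[1.4742 0.3654; 0.3654 0.8231]  H_jac=[0.1373 -0.1455]  S=[0.2706]  K=[0.5516; -0.2571]  nu=[-0.9681]  x^+=[-4.1692, -3.1824]  P^+=[1.3918 0.4037; 0.4037 0.8052]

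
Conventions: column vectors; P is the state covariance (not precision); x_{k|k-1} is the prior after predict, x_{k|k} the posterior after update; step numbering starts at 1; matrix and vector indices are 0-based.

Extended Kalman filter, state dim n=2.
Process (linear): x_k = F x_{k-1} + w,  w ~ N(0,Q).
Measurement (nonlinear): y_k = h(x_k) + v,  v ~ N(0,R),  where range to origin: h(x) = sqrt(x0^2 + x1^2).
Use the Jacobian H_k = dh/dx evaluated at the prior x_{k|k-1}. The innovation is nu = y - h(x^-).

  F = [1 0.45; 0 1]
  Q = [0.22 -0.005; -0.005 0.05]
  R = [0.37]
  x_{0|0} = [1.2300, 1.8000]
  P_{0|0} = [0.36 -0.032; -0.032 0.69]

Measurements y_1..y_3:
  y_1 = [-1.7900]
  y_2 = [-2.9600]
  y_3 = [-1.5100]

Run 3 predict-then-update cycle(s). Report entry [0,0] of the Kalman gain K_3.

step 1: x^-=[2.0400, 1.8000]  P^-=[0.6909 0.2735; 0.2735 0.7400]  H_jac=[0.7498 0.6616]  S=[1.3538]  K=[0.5164; 0.5131]  nu=[-4.5106]  x^+=[-0.2891, -0.5146]  P^+=[0.3300 -0.0852; -0.0852 0.3835]
step 2: x^-=[-0.5206, -0.5146]  P^-=[0.5510 0.0824; 0.0824 0.4335]  H_jac=[-0.7112 -0.7030]  S=[0.9453]  K=[-0.4758; -0.3844]  nu=[-3.6920]  x^+=[1.2360, 0.9045]  P^+=[0.3370 -0.0905; -0.0905 0.2939]
step 3: x^-=[1.6430, 0.9045]  P^-=[0.5350 0.0367; 0.0367 0.3439]  H_jac=[0.8760 0.4823]  S=[0.8916]  K=[0.5455; 0.2221]  nu=[-3.3856]  x^+=[-0.2039, 0.1526]  P^+=[0.2697 -0.0713; -0.0713 0.2999]

K[0,0] = 0.5455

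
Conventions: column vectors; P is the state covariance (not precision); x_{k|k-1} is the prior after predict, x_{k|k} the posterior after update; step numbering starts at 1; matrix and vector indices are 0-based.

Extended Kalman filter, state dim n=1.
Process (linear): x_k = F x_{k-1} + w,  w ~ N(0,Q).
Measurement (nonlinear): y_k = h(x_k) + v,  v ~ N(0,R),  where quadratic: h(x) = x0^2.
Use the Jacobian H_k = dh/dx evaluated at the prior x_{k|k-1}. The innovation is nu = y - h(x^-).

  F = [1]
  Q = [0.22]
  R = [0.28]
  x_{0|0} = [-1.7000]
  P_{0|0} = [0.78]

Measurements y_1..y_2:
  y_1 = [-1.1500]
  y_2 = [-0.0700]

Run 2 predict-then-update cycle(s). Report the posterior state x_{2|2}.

step 1: x^-=[-1.7000]  P^-=[1.0000]  H_jac=[-3.4000]  S=[11.8400]  K=[-0.2872]  nu=[-4.0400]  x^+=[-0.5399]  P^+=[0.0236]
step 2: x^-=[-0.5399]  P^-=[0.2436]  H_jac=[-1.0797]  S=[0.5640]  K=[-0.4664]  nu=[-0.3615]  x^+=[-0.3713]  P^+=[0.1209]

x_post = [-0.3713]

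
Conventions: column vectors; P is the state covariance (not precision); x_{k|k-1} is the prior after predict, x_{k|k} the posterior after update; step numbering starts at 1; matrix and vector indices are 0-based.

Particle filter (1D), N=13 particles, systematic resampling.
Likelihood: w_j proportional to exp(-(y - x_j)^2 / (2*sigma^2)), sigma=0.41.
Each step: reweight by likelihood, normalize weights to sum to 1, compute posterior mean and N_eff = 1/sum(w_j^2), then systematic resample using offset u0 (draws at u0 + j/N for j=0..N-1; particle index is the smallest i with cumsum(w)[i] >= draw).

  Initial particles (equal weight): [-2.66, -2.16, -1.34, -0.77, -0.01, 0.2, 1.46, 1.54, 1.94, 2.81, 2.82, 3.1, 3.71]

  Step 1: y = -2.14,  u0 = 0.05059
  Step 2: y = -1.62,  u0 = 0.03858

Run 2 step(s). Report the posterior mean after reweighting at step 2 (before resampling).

step 1: w=[0.2798, 0.6246, 0.0932, 0.0024, 0.0000, 0.0000, 0.0000, 0.0000, 0.0000, 0.0000, 0.0000, 0.0000, 0.0000]  mean=-2.2202  Neff=2.0957  idx=[0, 0, 0, 1, 1, 1, 1, 1, 1, 1, 1, 1, 2]
step 2: w=[0.0085, 0.0085, 0.0085, 0.0895, 0.0895, 0.0895, 0.0895, 0.0895, 0.0895, 0.0895, 0.0895, 0.0895, 0.1688]  mean=-2.0344  Neff=9.9192  idx=[3, 4, 4, 5, 6, 7, 8, 9, 10, 10, 11, 12, 12]

post_mean = -2.0344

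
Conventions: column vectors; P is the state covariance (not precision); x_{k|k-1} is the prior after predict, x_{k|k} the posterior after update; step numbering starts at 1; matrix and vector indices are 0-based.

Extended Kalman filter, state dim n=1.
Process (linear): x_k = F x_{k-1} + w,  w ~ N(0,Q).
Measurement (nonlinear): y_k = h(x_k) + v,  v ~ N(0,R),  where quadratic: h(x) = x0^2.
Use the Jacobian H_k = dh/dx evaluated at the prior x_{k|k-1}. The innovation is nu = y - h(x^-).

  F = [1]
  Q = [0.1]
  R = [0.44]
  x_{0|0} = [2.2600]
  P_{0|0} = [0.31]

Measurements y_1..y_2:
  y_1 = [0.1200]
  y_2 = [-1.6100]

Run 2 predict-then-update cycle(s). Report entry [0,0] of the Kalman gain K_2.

step 1: x^-=[2.2600]  P^-=[0.4100]  H_jac=[4.5200]  S=[8.8165]  K=[0.2102]  nu=[-4.9876]  x^+=[1.2116]  P^+=[0.0205]
step 2: x^-=[1.2116]  P^-=[0.1205]  H_jac=[2.4232]  S=[1.1474]  K=[0.2544]  nu=[-3.0780]  x^+=[0.4285]  P^+=[0.0462]

K[0,0] = 0.2544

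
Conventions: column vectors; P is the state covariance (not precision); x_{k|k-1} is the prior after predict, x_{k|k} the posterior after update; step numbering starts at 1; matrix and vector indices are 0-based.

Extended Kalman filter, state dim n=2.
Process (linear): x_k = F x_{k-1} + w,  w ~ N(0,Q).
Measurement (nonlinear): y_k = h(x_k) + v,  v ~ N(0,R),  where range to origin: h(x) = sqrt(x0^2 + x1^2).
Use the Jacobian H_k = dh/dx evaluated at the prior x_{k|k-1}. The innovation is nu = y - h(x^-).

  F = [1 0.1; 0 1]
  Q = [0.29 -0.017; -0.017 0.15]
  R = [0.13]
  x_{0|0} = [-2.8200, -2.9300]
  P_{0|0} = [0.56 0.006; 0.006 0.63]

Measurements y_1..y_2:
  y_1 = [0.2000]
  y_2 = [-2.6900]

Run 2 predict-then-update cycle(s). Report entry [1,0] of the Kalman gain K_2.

step 1: x^-=[-3.1130, -2.9300]  P^-=[0.8575 0.0520; 0.0520 0.7800]  H_jac=[-0.7282 -0.6854]  S=[1.0030]  K=[-0.6581; -0.5707]  nu=[-4.0750]  x^+=[-0.4313, -0.6042]  P^+=[0.4231 -0.3247; -0.3247 0.4533]
step 2: x^-=[-0.4917, -0.6042]  P^-=[0.6527 -0.2964; -0.2964 0.6033]  H_jac=[-0.6312 -0.7756]  S=[0.4627]  K=[-0.3936; -0.6068]  nu=[-3.4690]  x^+=[0.8735, 1.5009]  P^+=[0.5810 -0.4069; -0.4069 0.4329]

K[1,0] = -0.6068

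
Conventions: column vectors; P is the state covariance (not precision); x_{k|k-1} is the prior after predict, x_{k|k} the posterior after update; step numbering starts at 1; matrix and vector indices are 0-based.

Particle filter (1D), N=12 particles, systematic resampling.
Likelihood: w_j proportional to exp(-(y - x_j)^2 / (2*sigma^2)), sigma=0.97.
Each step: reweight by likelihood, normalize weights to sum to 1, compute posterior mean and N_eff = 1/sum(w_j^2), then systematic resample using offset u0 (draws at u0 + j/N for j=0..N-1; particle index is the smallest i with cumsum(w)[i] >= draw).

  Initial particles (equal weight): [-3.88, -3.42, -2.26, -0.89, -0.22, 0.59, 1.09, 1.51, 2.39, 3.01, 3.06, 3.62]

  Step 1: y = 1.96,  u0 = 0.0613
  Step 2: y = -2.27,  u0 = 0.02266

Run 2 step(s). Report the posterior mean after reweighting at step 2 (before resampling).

step 1: w=[0.0000, 0.0000, 0.0000, 0.0031, 0.0188, 0.0868, 0.1574, 0.2113, 0.2133, 0.1310, 0.1237, 0.0544]  mean=2.0147  Neff=6.3182  idx=[5, 6, 6, 7, 7, 8, 8, 8, 9, 9, 10, 11]
step 2: w=[0.6834, 0.1309, 0.1309, 0.0266, 0.0266, 0.0005, 0.0005, 0.0005, 0.0000, 0.0000, 0.0000, 0.0000]  mean=0.7727  Neff=1.9891  idx=[0, 0, 0, 0, 0, 0, 0, 0, 1, 1, 2, 2]

post_mean = 0.7727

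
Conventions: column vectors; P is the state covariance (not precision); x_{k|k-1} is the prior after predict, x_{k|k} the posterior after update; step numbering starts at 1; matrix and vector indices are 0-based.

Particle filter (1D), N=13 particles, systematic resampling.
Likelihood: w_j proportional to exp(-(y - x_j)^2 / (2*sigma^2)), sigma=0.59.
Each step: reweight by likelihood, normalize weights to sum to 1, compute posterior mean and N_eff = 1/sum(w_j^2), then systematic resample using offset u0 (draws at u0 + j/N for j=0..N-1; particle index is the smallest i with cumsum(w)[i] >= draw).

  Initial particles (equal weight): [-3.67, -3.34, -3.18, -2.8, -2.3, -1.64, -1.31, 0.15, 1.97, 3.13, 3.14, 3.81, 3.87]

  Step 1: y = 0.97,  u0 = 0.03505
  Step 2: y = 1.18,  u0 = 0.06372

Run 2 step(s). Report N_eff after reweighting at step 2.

N_eff = 11.8069

step 1: w=[0.0000, 0.0000, 0.0000, 0.0000, 0.0000, 0.0001, 0.0009, 0.6125, 0.3826, 0.0020, 0.0019, 0.0000, 0.0000]  mean=0.8564  Neff=1.9173  idx=[7, 7, 7, 7, 7, 7, 7, 7, 8, 8, 8, 8, 8]
step 2: w=[0.0576, 0.0576, 0.0576, 0.0576, 0.0576, 0.0576, 0.0576, 0.0576, 0.1079, 0.1079, 0.1079, 0.1079, 0.1079]  mean=1.1315  Neff=11.8069  idx=[1, 2, 3, 5, 6, 7, 8, 9, 10, 10, 11, 12, 12]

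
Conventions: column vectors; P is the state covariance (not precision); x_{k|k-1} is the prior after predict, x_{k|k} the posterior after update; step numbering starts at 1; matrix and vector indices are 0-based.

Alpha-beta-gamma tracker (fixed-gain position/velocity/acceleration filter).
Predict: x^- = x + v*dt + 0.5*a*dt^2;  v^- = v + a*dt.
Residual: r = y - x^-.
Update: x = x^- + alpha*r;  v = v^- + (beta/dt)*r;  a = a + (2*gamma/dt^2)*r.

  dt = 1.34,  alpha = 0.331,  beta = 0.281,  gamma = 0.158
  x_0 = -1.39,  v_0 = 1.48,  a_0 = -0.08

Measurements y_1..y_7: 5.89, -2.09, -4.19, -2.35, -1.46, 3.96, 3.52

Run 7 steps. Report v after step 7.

step 1: x_pred=0.5214  r=5.3686  x^+=2.2984  v^+=2.4986  a^+=0.8648
step 2: x_pred=6.4229  r=-8.5129  x^+=3.6052  v^+=1.8723  a^+=-0.6334
step 3: x_pred=5.5454  r=-9.7354  x^+=2.3230  v^+=-1.0180  a^+=-2.3466
step 4: x_pred=-1.1479  r=-1.2021  x^+=-1.5458  v^+=-4.4145  a^+=-2.5582
step 5: x_pred=-9.7580  r=8.2980  x^+=-7.0114  v^+=-6.1024  a^+=-1.0979
step 6: x_pred=-16.1743  r=20.1343  x^+=-9.5098  v^+=-3.3514  a^+=2.4455
step 7: x_pred=-11.8051  r=15.3251  x^+=-6.7325  v^+=3.1393  a^+=5.1425

v_post = 3.1393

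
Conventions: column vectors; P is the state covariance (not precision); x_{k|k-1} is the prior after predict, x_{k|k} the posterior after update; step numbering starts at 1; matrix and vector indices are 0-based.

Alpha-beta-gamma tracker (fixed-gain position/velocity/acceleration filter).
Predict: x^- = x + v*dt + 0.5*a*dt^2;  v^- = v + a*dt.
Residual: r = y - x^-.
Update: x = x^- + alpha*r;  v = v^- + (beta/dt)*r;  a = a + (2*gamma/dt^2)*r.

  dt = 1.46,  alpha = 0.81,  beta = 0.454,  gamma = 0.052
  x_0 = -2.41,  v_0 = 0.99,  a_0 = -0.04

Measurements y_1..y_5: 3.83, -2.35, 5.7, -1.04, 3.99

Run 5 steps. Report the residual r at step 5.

resid = 4.8721

step 1: x_pred=-1.0072  r=4.8372  x^+=2.9109  v^+=2.4358  a^+=0.1960
step 2: x_pred=6.6761  r=-9.0261  x^+=-0.6350  v^+=-0.0848  a^+=-0.2444
step 3: x_pred=-1.0193  r=6.7193  x^+=4.4233  v^+=1.6479  a^+=0.0835
step 4: x_pred=6.9182  r=-7.9582  x^+=0.4720  v^+=-0.7050  a^+=-0.3048
step 5: x_pred=-0.8821  r=4.8721  x^+=3.0643  v^+=0.3650  a^+=-0.0671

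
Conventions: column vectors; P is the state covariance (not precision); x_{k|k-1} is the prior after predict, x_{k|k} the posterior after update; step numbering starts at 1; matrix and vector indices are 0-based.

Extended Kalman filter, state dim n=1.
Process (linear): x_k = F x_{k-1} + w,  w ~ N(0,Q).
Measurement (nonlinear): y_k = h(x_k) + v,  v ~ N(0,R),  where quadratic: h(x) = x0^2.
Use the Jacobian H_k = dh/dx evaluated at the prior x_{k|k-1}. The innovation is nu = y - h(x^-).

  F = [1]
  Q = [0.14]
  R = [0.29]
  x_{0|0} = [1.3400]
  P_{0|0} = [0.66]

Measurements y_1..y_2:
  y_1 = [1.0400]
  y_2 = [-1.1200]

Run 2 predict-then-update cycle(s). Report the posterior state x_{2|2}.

x_post = [0.2898]

step 1: x^-=[1.3400]  P^-=[0.8000]  H_jac=[2.6800]  S=[6.0359]  K=[0.3552]  nu=[-0.7556]  x^+=[1.0716]  P^+=[0.0384]
step 2: x^-=[1.0716]  P^-=[0.1784]  H_jac=[2.1432]  S=[1.1096]  K=[0.3446]  nu=[-2.2683]  x^+=[0.2898]  P^+=[0.0466]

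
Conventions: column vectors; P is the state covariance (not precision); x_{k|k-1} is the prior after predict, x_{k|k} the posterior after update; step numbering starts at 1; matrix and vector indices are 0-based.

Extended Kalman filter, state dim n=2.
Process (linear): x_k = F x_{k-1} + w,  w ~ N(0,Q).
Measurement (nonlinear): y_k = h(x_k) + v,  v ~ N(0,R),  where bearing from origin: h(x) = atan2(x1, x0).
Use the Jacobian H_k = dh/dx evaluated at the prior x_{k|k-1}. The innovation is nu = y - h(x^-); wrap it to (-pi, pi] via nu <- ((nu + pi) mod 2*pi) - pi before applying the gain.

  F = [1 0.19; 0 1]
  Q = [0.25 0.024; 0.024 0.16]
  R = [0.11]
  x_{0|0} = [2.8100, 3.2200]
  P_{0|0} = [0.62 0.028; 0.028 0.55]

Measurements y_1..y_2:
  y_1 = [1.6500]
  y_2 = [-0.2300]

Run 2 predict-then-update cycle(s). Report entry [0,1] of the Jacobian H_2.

step 1: x^-=[3.4218, 3.2200]  P^-=[0.9005 0.1565; 0.1565 0.7100]  H_jac=[-0.1459 0.1550]  S=[0.1391]  K=[-0.7696; 0.6269]  nu=[0.8950]  x^+=[2.7330, 3.7810]  P^+=[0.8181 0.2236; 0.2236 0.6553]
step 2: x^-=[3.4514, 3.7810]  P^-=[1.1767 0.3721; 0.3721 0.8153]  H_jac=[-0.1443 0.1317]  S=[0.1345]  K=[-0.8979; 0.3992]  nu=[-1.0609]  x^+=[4.4040, 3.3575]  P^+=[1.0683 0.4203; 0.4203 0.7939]

H_jac[0,1] = 0.1317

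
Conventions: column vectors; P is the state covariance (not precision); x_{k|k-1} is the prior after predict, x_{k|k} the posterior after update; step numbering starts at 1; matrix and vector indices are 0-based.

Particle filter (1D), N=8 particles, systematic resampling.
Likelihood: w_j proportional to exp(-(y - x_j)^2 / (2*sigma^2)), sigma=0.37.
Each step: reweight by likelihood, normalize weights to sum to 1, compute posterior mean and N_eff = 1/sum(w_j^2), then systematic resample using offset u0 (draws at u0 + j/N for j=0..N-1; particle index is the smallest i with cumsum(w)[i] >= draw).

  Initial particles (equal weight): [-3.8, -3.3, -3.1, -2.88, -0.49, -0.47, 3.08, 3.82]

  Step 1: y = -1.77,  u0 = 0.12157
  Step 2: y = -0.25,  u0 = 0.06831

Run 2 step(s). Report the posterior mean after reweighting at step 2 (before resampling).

step 1: w=[0.0000, 0.0111, 0.0895, 0.6358, 0.1442, 0.1194, 0.0000, 0.0000]  mean=-2.2720  Neff=2.2349  idx=[3, 3, 3, 3, 3, 4, 4, 5]
step 2: w=[0.0000, 0.0000, 0.0000, 0.0000, 0.0000, 0.3296, 0.3296, 0.3408]  mean=-0.4832  Neff=2.9992  idx=[5, 5, 5, 6, 6, 7, 7, 7]

post_mean = -0.4832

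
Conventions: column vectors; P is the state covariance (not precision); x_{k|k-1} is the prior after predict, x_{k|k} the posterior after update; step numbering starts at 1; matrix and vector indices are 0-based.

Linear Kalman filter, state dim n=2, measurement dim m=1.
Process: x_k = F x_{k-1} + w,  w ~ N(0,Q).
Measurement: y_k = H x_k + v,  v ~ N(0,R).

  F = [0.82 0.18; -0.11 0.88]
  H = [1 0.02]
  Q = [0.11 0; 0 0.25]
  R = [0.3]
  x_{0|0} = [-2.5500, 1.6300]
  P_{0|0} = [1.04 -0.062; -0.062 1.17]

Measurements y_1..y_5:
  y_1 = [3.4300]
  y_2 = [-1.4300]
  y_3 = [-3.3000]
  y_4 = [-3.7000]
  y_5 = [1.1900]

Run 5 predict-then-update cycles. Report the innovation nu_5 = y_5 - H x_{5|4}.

step 1: x^-=[-1.7976, 1.7149]  P^-=[0.8289 0.0480; 0.0480 1.1806]  S=[1.1313]  K=[0.7336; 0.0633]  nu=[5.1933]  x^+=[2.0120, 2.0437]  P^+=[0.2202 -0.0045; -0.0045 1.1761]
step 2: x^-=[2.0177, 1.5771]  P^-=[0.2948 0.1633; 0.1633 1.1643]  S=[0.6018]  K=[0.4953; 0.3100]  nu=[-3.4792]  x^+=[0.2944, 0.4986]  P^+=[0.1472 0.0709; 0.0709 1.1065]
step 3: x^-=[0.3312, 0.4064]  P^-=[0.2657 0.2117; 0.2117 1.0949]  S=[0.5746]  K=[0.4698; 0.4066]  nu=[-3.6393]  x^+=[-1.3786, -1.0732]  P^+=[0.1389 0.1020; 0.1020 0.9999]
step 4: x^-=[-1.3236, -0.7928]  P^-=[0.2659 0.2174; 0.2174 1.0063]  S=[0.5750]  K=[0.4700; 0.4131]  nu=[-2.3606]  x^+=[-2.4330, -1.7680]  P^+=[0.1389 0.1058; 0.1058 0.9082]
step 5: x^-=[-2.3133, -1.2882]  P^-=[0.2640 0.2056; 0.2056 0.9345]  S=[0.5726]  K=[0.4683; 0.3916]  nu=[3.5291]  x^+=[-0.6608, 0.0938]  P^+=[0.1385 0.1006; 0.1006 0.8467]

innov = [3.5291]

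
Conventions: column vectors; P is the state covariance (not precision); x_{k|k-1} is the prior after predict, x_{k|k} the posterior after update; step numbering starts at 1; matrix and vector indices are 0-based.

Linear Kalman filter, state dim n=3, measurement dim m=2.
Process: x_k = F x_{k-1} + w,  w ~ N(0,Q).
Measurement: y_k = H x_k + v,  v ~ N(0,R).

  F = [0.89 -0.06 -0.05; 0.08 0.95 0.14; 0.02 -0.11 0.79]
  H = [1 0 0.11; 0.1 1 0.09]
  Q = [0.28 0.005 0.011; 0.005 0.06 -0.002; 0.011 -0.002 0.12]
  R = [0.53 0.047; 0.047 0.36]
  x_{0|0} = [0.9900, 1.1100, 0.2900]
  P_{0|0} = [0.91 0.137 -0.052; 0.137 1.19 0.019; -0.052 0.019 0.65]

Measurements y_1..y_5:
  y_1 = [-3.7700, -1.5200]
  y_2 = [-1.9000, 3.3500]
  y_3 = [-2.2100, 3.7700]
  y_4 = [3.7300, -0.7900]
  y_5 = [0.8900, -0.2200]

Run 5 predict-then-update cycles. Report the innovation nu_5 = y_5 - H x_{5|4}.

step 1: x^-=[0.8000, 1.1743, 0.1268]  P^-=[0.9968 0.1053 -0.0415; 0.1053 1.1773 -0.0411; -0.0415 -0.0411 0.5349]  S=[1.5242 0.2485; 0.2485 1.5645]  K=[0.6468 0.0259; -0.0588 0.7662; 0.0114 0.0001]  nu=[-4.5839, -2.7857]  x^+=[-2.2369, -0.6904, 0.0746]  P^+=[0.3498 0.0095 -0.0528; 0.0095 0.2759 -0.0423; -0.0528 -0.0423 0.5347]
step 2: x^-=[-1.9532, -0.8244, 0.0901]  P^-=[0.5629 0.0144 -0.0383; 0.0144 0.3108 -0.0056; -0.0383 -0.0056 0.4628]  S=[1.0900 0.1178; 0.1178 0.6813]  K=[0.5114 0.0103; -0.0375 0.4640; 0.0066 0.0461]  nu=[0.0433, 4.3616]  x^+=[-1.8862, 1.1976, 0.2916]  P^+=[0.2765 0.0041 -0.0451; 0.0041 0.1667 -0.0201; -0.0451 -0.0201 0.4612]
step 3: x^-=[-1.7652, 1.0277, 0.0609]  P^-=[0.5042 0.0111 -0.0324; 0.0111 0.2155 0.0143; -0.0324 0.0143 0.4120]  S=[1.0321 0.1109; 0.1109 0.5881]  K=[0.4842 0.0084; -0.0281 0.3758; 0.0038 0.0812]  nu=[-0.4515, 2.9134]  x^+=[-1.9594, 2.1352, 0.2959]  P^+=[0.2613 0.0032 -0.0391; 0.0032 0.1340 -0.0034; -0.0391 -0.0034 0.4081]
step 4: x^-=[-1.8868, 1.9131, -0.0403]  P^-=[0.4916 0.0112 -0.0272; 0.0112 0.1893 0.0245; -0.0272 0.0245 0.3757]  S=[1.0202 0.1111; 0.1111 0.5634]  K=[0.4780 0.0086; -0.0241 0.3466; 0.0032 0.0981]  nu=[5.6212, -2.5108]  x^+=[0.7786, 0.9075, -0.2686]  P^+=[0.2575 0.0029 -0.0344; 0.0029 0.1229 0.0056; -0.0344 0.0056 0.3703]
step 5: x^-=[0.6519, 0.8868, -0.2965]  P^-=[0.4882 0.0117 -0.0229; 0.0117 0.1809 0.0284; -0.0229 0.0284 0.3506]  S=[1.0174 0.1118; 0.1118 0.5557]  K=[0.4763 0.0094; -0.0224 0.3368; 0.0041 0.1029]  nu=[0.2707, -1.1454]  x^+=[0.7701, 0.4950, -0.4132]  P^+=[0.2563 0.0029 -0.0309; 0.0029 0.1191 0.0093; -0.0309 0.0093 0.3446]

innov = [0.2707, -1.1454]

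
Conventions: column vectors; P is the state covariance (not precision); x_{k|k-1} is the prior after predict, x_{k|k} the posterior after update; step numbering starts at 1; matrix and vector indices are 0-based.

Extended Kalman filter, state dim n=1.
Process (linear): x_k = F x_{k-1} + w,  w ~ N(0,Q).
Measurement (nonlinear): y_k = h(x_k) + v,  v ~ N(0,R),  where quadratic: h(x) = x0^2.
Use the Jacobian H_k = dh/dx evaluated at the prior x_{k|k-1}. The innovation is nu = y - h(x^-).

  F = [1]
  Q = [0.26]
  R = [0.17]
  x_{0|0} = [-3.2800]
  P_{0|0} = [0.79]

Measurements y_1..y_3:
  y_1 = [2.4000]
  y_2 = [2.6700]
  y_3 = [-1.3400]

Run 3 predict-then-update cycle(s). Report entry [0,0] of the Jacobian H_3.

H_jac[0,0] = -3.3647

step 1: x^-=[-3.2800]  P^-=[1.0500]  H_jac=[-6.5600]  S=[45.3553]  K=[-0.1519]  nu=[-8.3584]  x^+=[-2.0106]  P^+=[0.0039]
step 2: x^-=[-2.0106]  P^-=[0.2639]  H_jac=[-4.0213]  S=[4.4380]  K=[-0.2392]  nu=[-1.3726]  x^+=[-1.6824]  P^+=[0.0101]
step 3: x^-=[-1.6824]  P^-=[0.2701]  H_jac=[-3.3647]  S=[3.2280]  K=[-0.2815]  nu=[-4.1703]  x^+=[-0.5082]  P^+=[0.0142]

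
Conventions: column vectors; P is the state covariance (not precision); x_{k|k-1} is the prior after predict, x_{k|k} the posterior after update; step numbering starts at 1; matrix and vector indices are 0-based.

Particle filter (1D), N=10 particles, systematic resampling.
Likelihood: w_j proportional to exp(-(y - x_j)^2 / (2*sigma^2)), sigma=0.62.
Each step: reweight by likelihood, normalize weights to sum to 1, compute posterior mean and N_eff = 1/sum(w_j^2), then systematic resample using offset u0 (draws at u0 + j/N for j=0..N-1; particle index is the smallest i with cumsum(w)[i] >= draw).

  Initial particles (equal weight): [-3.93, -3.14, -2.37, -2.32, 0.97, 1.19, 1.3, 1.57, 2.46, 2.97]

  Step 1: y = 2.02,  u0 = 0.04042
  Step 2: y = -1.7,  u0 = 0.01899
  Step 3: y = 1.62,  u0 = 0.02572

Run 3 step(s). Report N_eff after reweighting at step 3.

step 1: w=[0.0000, 0.0000, 0.0000, 0.0000, 0.0792, 0.1356, 0.1692, 0.2552, 0.2582, 0.1027]  mean=1.7988  Neff=5.1123  idx=[4, 5, 6, 6, 7, 7, 8, 8, 8, 9]
step 2: w=[0.7150, 0.1457, 0.0627, 0.0627, 0.0069, 0.0069, 0.0000, 0.0000, 0.0000, 0.0000]  mean=1.0518  Neff=1.8503  idx=[0, 0, 0, 0, 0, 0, 0, 1, 1, 2]
step 3: w=[0.0890, 0.0890, 0.0890, 0.0890, 0.0890, 0.0890, 0.0890, 0.1212, 0.1212, 0.1349]  mean=1.0678  Neff=9.7117  idx=[0, 1, 2, 3, 4, 5, 7, 7, 8, 9]

N_eff = 9.7117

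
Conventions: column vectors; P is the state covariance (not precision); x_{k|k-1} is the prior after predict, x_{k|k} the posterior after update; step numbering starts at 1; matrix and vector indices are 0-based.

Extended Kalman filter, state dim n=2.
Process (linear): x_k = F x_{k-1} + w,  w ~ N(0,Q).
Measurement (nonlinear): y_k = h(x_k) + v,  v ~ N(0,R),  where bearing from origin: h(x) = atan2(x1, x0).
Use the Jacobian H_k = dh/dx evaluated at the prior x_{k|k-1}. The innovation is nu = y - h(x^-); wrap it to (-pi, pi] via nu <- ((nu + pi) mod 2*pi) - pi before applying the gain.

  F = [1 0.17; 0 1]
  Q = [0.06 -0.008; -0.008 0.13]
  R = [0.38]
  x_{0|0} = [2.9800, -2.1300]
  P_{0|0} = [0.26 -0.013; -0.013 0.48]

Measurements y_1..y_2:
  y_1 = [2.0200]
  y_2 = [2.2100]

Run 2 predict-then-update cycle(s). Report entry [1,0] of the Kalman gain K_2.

step 1: x^-=[2.6179, -2.1300]  P^-=[0.3295 0.0606; 0.0606 0.6100]  H_jac=[0.1870 0.2298]  S=[0.4290]  K=[0.1761; 0.3533]  nu=[2.7030]  x^+=[3.0939, -1.1751]  P^+=[0.3162 0.0339; 0.0339 0.5565]
step 2: x^-=[2.8941, -1.1751]  P^-=[0.4038 0.1205; 0.1205 0.6865]  H_jac=[0.1204 0.2966]  S=[0.4549]  K=[0.1855; 0.4796]  nu=[2.5957]  x^+=[3.3756, 0.0697]  P^+=[0.3881 0.0801; 0.0801 0.5819]

K[1,0] = 0.4796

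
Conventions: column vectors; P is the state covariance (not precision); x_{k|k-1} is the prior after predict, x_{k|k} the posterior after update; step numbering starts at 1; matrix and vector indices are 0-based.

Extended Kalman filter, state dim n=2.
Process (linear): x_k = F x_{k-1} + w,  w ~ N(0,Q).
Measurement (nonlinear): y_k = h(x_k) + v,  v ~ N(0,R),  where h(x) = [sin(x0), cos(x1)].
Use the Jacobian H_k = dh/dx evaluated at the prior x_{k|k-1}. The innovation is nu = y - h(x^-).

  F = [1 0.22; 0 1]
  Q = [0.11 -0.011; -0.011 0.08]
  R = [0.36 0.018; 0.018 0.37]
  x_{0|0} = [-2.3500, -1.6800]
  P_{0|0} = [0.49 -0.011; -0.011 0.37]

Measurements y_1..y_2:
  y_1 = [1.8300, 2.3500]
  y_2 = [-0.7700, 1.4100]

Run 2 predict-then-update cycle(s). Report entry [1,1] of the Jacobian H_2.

H_jac[1,1] = 0.4105

step 1: x^-=[-2.7196, -1.6800]  P^-=[0.6131 0.0594; 0.0594 0.4500]  H_jac=[-0.9123 0.0000; 0.0000 0.9940]  S=[0.8702 -0.0359; -0.0359 0.8147]  K=[-0.6409 0.0443; -0.0397 0.5473]  nu=[2.2396, 2.4590]  x^+=[-4.0460, -0.4230]  P^+=[0.2520 0.0049; 0.0049 0.2030]
step 2: x^-=[-4.1391, -0.4230]  P^-=[0.3740 0.0385; 0.0385 0.2830]  H_jac=[-0.5424 0.0000; 0.0000 0.4105]  S=[0.4700 0.0094; 0.0094 0.4177]  K=[-0.4325 0.0476; -0.0501 0.2793]  nu=[-1.6101, 0.4982]  x^+=[-3.4189, -0.2033]  P^+=[0.2855 0.0240; 0.0240 0.2495]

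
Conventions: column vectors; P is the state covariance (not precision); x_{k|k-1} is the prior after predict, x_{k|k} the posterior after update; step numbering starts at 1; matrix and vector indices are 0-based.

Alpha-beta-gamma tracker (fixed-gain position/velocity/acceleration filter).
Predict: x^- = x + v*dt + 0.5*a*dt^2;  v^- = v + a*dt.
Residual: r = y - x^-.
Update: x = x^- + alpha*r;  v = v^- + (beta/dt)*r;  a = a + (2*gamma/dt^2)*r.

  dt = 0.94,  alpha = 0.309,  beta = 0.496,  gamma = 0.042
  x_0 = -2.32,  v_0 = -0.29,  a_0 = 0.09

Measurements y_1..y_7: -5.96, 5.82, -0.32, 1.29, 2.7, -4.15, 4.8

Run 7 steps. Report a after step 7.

a_post = -0.2942

step 1: x_pred=-2.5528  r=-3.4072  x^+=-3.6057  v^+=-2.0032  a^+=-0.2339
step 2: x_pred=-5.5920  r=11.4120  x^+=-2.0657  v^+=3.7986  a^+=0.8510
step 3: x_pred=1.8809  r=-2.2009  x^+=1.2008  v^+=3.4372  a^+=0.6418
step 4: x_pred=4.7153  r=-3.4253  x^+=3.6569  v^+=2.2330  a^+=0.3161
step 5: x_pred=5.8956  r=-3.1956  x^+=4.9081  v^+=0.8440  a^+=0.0123
step 6: x_pred=5.7070  r=-9.8570  x^+=2.6612  v^+=-4.3455  a^+=-0.9247
step 7: x_pred=-1.8322  r=6.6322  x^+=0.2172  v^+=-1.7152  a^+=-0.2942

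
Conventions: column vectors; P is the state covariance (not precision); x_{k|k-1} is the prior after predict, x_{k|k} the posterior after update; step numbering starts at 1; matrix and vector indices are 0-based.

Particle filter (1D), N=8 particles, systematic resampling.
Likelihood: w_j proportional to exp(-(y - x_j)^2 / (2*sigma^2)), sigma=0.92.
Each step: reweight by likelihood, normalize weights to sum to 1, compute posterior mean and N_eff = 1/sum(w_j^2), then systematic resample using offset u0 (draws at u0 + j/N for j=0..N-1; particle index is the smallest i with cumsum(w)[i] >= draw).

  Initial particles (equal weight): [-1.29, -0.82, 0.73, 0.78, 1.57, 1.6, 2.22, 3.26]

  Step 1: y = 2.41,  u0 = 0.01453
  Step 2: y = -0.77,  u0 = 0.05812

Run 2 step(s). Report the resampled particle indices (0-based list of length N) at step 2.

step 1: w=[0.0001, 0.0006, 0.0560, 0.0618, 0.1957, 0.2015, 0.2906, 0.1937]  mean=1.9947  Neff=4.8121  idx=[2, 4, 4, 5, 5, 6, 6, 7]
step 2: w=[0.6212, 0.0924, 0.0924, 0.0850, 0.0850, 0.0119, 0.0119, 0.0002]  mean=1.0691  Neff=2.3943  idx=[0, 0, 0, 0, 0, 1, 3, 4]

resampled_idx = [0, 0, 0, 0, 0, 1, 3, 4]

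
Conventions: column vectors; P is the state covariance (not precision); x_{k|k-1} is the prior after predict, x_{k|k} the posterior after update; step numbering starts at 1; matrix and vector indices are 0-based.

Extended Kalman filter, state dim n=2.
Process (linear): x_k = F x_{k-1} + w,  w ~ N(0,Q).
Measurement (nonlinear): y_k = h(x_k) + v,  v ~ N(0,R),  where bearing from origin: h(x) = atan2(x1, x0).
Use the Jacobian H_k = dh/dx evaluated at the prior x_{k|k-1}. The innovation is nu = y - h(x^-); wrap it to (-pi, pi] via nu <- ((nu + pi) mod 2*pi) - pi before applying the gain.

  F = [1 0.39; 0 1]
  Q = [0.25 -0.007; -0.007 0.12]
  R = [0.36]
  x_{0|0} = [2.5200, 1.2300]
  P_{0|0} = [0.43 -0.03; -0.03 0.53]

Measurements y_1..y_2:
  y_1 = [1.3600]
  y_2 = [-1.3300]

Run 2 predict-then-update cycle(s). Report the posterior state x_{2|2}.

step 1: x^-=[2.9997, 1.2300]  P^-=[0.7372 0.1697; 0.1697 0.6500]  H_jac=[-0.1170 0.2854]  S=[0.4117]  K=[-0.0919; 0.4023]  nu=[0.9709]  x^+=[2.9105, 1.6206]  P^+=[0.7337 0.1849; 0.1849 0.5834]
step 2: x^-=[3.5425, 1.6206]  P^-=[1.2167 0.4054; 0.4054 0.7034]  H_jac=[-0.1068 0.2334]  S=[0.3920]  K=[-0.0900; 0.3084]  nu=[-1.7591]  x^+=[3.7009, 1.0781]  P^+=[1.2135 0.4163; 0.4163 0.6661]

x_post = [3.7009, 1.0781]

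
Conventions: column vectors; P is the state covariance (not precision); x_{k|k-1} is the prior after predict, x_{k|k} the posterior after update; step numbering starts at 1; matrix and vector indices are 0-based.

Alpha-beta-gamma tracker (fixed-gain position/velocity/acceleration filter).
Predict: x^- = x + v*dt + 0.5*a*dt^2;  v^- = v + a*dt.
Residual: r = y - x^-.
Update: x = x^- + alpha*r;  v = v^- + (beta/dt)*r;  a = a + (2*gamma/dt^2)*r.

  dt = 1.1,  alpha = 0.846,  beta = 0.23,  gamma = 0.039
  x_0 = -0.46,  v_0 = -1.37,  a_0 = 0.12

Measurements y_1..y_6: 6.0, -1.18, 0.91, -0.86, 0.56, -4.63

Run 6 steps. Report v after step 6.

step 1: x_pred=-1.8944  r=7.8944  x^+=4.7843  v^+=0.4126  a^+=0.6289
step 2: x_pred=5.6187  r=-6.7987  x^+=-0.1330  v^+=-0.3171  a^+=0.1906
step 3: x_pred=-0.3665  r=1.2765  x^+=0.7134  v^+=0.1595  a^+=0.2729
step 4: x_pred=1.0540  r=-1.9140  x^+=-0.5652  v^+=0.0595  a^+=0.1495
step 5: x_pred=-0.4093  r=0.9693  x^+=0.4107  v^+=0.4267  a^+=0.2120
step 6: x_pred=1.0083  r=-5.6383  x^+=-3.7617  v^+=-0.5190  a^+=-0.1514

v_post = -0.5190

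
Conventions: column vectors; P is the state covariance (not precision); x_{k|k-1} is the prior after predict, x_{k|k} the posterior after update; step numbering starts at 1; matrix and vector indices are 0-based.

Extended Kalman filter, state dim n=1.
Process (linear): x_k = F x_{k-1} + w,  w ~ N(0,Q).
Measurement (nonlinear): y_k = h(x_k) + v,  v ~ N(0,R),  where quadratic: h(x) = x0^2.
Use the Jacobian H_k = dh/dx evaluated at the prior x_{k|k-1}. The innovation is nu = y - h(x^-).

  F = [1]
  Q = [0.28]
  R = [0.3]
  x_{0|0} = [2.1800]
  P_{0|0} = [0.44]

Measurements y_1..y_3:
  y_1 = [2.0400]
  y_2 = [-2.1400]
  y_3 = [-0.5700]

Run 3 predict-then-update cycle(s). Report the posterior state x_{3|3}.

x_post = [-0.0096]

step 1: x^-=[2.1800]  P^-=[0.7200]  H_jac=[4.3600]  S=[13.9869]  K=[0.2244]  nu=[-2.7124]  x^+=[1.5712]  P^+=[0.0154]
step 2: x^-=[1.5712]  P^-=[0.2954]  H_jac=[3.1425]  S=[3.2175]  K=[0.2886]  nu=[-4.6088]  x^+=[0.2414]  P^+=[0.0275]
step 3: x^-=[0.2414]  P^-=[0.3075]  H_jac=[0.4827]  S=[0.3717]  K=[0.3995]  nu=[-0.6283]  x^+=[-0.0096]  P^+=[0.2482]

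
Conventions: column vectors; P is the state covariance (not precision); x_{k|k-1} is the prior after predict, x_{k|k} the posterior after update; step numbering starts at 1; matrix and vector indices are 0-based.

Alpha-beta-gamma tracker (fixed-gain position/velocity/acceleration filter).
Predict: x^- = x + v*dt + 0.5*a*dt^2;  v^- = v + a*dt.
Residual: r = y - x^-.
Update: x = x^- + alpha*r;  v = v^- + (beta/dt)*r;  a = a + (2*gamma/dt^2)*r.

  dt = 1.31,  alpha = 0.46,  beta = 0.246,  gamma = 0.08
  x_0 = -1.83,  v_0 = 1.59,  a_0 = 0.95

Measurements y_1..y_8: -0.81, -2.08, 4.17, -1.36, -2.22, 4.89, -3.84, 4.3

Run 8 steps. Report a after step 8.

step 1: x_pred=1.0680  r=-1.8780  x^+=0.2041  v^+=2.4818  a^+=0.7749
step 2: x_pred=4.1202  r=-6.2002  x^+=1.2681  v^+=2.3326  a^+=0.1968
step 3: x_pred=4.4928  r=-0.3228  x^+=4.3443  v^+=2.5299  a^+=0.1667
step 4: x_pred=7.8015  r=-9.1615  x^+=3.5872  v^+=1.0279  a^+=-0.6874
step 5: x_pred=4.3439  r=-6.5639  x^+=1.3245  v^+=-1.1053  a^+=-1.2994
step 6: x_pred=-1.2384  r=6.1284  x^+=1.5807  v^+=-1.6567  a^+=-0.7280
step 7: x_pred=-1.2143  r=-2.6257  x^+=-2.4221  v^+=-3.1035  a^+=-0.9728
step 8: x_pred=-7.3224  r=11.6224  x^+=-1.9761  v^+=-2.1954  a^+=0.1108

a_post = 0.1108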